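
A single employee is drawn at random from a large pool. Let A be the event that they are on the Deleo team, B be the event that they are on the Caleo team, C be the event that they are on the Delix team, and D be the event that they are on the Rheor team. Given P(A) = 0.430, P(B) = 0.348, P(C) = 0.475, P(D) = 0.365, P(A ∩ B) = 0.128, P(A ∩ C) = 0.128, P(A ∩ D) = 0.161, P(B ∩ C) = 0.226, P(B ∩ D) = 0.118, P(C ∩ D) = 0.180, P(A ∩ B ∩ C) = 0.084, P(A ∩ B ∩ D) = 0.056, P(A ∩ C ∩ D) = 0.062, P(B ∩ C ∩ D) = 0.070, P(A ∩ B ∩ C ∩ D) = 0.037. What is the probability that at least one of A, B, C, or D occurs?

By inclusion-exclusion,
P(A ∪ B ∪ C ∪ D) = 0.430 + 0.348 + 0.475 + 0.365 − 0.128 − 0.128 − 0.161 − 0.226 − 0.118 − 0.180 + 0.084 + 0.056 + 0.062 + 0.070 − 0.037 = 0.912

0.912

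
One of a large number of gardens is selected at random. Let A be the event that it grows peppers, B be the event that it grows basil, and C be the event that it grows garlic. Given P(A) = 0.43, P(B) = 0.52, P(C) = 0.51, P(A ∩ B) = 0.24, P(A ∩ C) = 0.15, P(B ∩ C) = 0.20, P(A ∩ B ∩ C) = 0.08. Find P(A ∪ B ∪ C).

0.95

P(A ∪ B ∪ C) = 0.43 + 0.52 + 0.51 − 0.24 − 0.15 − 0.20 + 0.08 = 0.95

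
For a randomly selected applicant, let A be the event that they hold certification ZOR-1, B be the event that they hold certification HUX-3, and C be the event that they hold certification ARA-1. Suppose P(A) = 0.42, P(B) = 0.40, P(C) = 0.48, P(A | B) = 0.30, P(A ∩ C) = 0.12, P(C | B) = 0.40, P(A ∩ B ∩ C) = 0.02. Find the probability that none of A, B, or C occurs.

0.08

P(A ∩ B) = P(B)·P(A|B) = 0.40 × 0.30 = 0.12
P(B ∩ C) = P(B)·P(C|B) = 0.40 × 0.40 = 0.16
P(A ∪ B ∪ C) = 0.42 + 0.40 + 0.48 − 0.12 − 0.12 − 0.16 + 0.02 = 0.92
P(none) = 1 − 0.92 = 0.08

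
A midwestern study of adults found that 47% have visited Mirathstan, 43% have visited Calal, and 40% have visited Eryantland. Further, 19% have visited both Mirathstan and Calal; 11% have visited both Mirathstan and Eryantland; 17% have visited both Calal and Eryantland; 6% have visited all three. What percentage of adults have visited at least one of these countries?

89%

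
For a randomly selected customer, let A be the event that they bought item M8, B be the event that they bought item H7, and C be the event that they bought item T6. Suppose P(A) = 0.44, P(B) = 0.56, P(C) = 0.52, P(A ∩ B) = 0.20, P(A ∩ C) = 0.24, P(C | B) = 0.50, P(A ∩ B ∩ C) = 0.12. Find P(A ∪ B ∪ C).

0.92

P(B ∩ C) = P(B)·P(C|B) = 0.56 × 0.50 = 0.28
Inclusion–exclusion gives
P(A ∪ B ∪ C) = 0.44 + 0.56 + 0.52 − 0.20 − 0.24 − 0.28 + 0.12 = 0.92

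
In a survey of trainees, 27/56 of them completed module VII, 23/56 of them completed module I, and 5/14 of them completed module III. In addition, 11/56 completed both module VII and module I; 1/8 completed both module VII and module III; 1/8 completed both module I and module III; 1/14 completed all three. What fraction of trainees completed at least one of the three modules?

7/8

P(at least one) = 27/56 + 23/56 + 5/14 − 11/56 − 1/8 − 1/8 + 1/14 = 7/8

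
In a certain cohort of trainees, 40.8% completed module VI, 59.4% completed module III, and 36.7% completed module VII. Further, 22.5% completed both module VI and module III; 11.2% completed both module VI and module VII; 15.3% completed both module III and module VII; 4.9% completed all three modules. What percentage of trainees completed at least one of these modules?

By inclusion-exclusion,
P(at least one) = 40.8 + 59.4 + 36.7 − 22.5 − 11.2 − 15.3 + 4.9 = 92.8%

92.8%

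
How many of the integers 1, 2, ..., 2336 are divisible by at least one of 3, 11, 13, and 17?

1106

Inclusion–exclusion gives
778 + 212 + 179 + 137 − 70 − 59 − 45 − 16 − 12 − 10 + 5 + 4 + 3 + 0 − 0 = 1106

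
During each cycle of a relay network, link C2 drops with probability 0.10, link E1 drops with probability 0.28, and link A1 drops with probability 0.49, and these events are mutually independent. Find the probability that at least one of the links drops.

P(none) = (1 − 0.10) × (1 − 0.28) × (1 − 0.49) = 0.90 × 0.72 × 0.51 = 0.33048
P(at least one) = 1 − 0.33048 = 0.66952

0.66952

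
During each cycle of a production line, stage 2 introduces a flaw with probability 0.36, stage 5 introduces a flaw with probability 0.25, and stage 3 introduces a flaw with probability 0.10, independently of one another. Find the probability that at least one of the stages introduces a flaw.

P(none) = (1 − 0.36) × (1 − 0.25) × (1 − 0.10) = 0.64 × 0.75 × 0.90 = 0.432
P(at least one) = 1 − 0.432 = 0.568

0.568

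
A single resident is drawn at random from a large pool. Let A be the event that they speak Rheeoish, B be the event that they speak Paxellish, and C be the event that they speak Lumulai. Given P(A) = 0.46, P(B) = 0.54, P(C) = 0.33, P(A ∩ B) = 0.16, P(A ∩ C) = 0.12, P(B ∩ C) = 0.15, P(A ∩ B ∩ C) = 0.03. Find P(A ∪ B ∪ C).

0.93

Apply inclusion-exclusion:
P(A ∪ B ∪ C) = 0.46 + 0.54 + 0.33 − 0.16 − 0.12 − 0.15 + 0.03 = 0.93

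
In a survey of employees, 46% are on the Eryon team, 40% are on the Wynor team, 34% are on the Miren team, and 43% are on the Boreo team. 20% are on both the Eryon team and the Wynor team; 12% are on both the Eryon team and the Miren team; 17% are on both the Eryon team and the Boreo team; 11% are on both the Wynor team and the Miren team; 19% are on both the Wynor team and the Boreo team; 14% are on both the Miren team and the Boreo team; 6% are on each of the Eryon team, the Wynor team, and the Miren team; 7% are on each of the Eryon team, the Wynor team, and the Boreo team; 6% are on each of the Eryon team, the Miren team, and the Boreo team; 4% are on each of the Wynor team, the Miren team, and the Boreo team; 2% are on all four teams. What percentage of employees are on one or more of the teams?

P(at least one) = 46 + 40 + 34 + 43 − 20 − 12 − 17 − 11 − 19 − 14 + 6 + 7 + 6 + 4 − 2 = 91%

91%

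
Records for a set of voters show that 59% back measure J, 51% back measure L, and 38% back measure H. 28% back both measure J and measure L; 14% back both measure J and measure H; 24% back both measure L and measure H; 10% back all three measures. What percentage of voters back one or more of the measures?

92%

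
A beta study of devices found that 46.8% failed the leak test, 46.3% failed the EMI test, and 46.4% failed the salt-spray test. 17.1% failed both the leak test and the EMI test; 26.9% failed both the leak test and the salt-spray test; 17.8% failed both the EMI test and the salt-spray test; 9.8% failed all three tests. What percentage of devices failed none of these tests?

12.5%

By inclusion–exclusion:
P(at least one) = 46.8 + 46.3 + 46.4 − 17.1 − 26.9 − 17.8 + 9.8 = 87.5%
P(none) = 100% − 87.5% = 12.5%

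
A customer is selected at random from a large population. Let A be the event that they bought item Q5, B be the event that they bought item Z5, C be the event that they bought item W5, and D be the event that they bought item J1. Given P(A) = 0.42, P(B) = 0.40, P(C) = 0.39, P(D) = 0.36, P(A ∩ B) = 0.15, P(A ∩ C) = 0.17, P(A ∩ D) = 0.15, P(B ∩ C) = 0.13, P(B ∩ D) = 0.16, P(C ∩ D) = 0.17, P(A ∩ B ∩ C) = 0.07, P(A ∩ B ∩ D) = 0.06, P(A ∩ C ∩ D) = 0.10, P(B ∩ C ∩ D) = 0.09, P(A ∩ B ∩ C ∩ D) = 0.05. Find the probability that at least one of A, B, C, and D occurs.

0.91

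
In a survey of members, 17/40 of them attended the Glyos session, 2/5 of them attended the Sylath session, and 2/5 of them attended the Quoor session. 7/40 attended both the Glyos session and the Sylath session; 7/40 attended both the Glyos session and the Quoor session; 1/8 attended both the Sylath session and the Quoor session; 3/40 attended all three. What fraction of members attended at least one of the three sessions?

P(at least one) = 17/40 + 2/5 + 2/5 − 7/40 − 7/40 − 1/8 + 3/40 = 33/40

33/40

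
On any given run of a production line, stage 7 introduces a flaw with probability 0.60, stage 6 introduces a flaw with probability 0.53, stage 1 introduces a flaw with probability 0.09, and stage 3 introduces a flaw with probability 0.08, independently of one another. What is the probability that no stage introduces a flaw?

P(none) = (1 − 0.60) × (1 − 0.53) × (1 − 0.09) × (1 − 0.08) = 0.40 × 0.47 × 0.91 × 0.92 = 0.1573936

0.1573936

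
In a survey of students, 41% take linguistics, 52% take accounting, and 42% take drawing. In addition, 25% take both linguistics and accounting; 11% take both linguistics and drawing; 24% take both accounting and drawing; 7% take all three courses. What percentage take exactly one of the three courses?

36%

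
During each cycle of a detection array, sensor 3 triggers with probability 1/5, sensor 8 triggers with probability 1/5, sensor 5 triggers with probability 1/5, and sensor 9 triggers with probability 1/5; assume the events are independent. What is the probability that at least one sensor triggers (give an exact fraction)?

Since the events are independent, P(none) is the product of the individual non-occurrence probabilities.
P(none) = (1 − 1/5) × (1 − 1/5) × (1 − 1/5) × (1 − 1/5) = 4/5 × 4/5 × 4/5 × 4/5 = 256/625
P(at least one) = 1 − 256/625 = 369/625

369/625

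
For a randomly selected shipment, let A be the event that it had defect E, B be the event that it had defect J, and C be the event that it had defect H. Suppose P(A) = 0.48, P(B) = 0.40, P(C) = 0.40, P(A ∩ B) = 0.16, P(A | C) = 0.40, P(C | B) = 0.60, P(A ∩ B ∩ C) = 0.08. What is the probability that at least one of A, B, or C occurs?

0.80

P(A ∩ C) = P(C)·P(A|C) = 0.40 × 0.40 = 0.16
P(B ∩ C) = P(B)·P(C|B) = 0.40 × 0.60 = 0.24
P(A ∪ B ∪ C) = 0.48 + 0.40 + 0.40 − 0.16 − 0.16 − 0.24 + 0.08 = 0.80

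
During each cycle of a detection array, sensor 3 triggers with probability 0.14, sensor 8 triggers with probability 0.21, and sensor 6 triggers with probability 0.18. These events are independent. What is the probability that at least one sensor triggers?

0.442892

Independence gives P(none) = ∏(1 − pᵢ).
P(none) = (1 − 0.14) × (1 − 0.21) × (1 − 0.18) = 0.86 × 0.79 × 0.82 = 0.557108
P(at least one) = 1 − 0.557108 = 0.442892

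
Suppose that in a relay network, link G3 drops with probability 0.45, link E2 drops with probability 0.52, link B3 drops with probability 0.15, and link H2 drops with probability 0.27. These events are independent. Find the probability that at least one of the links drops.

0.836188

P(none) = (1 − 0.45) × (1 − 0.52) × (1 − 0.15) × (1 − 0.27) = 0.55 × 0.48 × 0.85 × 0.73 = 0.163812
P(at least one) = 1 − 0.163812 = 0.836188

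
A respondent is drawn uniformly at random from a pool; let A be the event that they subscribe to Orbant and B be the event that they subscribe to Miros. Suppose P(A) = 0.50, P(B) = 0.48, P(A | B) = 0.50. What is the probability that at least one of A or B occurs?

0.74

P(A ∩ B) = P(B)·P(A|B) = 0.48 × 0.50 = 0.24
Using inclusion–exclusion:
P(A ∪ B) = 0.50 + 0.48 − 0.24 = 0.74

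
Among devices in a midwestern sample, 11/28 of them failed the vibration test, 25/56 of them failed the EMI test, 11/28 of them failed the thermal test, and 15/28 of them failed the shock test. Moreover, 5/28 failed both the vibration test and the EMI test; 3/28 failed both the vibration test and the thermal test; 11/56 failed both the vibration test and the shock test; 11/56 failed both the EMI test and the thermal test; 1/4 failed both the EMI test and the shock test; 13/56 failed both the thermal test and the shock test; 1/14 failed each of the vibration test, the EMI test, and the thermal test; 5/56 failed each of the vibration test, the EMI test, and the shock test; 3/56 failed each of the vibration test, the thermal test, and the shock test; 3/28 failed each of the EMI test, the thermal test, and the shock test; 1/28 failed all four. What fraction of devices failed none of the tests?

3/28

Apply inclusion-exclusion:
P(union) = 11/28 + 25/56 + 11/28 + 15/28 − 5/28 − 3/28 − 11/56 − 11/56 − 1/4 − 13/56 + 1/14 + 5/56 + 3/56 + 3/28 − 1/28 = 25/28
P(none) = 1 − 25/28 = 3/28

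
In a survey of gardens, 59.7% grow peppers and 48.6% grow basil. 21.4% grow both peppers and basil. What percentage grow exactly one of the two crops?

65.5%

Using the inclusion–exclusion count for exactly one event:
P(exactly one) = 59.7 + 48.6 − 2·21.4 = 65.5%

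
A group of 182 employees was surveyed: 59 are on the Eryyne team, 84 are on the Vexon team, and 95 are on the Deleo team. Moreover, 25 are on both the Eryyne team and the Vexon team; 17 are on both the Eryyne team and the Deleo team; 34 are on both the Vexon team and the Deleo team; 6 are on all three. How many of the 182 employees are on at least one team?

168

|at least one| = 59 + 84 + 95 − 25 − 17 − 34 + 6 = 168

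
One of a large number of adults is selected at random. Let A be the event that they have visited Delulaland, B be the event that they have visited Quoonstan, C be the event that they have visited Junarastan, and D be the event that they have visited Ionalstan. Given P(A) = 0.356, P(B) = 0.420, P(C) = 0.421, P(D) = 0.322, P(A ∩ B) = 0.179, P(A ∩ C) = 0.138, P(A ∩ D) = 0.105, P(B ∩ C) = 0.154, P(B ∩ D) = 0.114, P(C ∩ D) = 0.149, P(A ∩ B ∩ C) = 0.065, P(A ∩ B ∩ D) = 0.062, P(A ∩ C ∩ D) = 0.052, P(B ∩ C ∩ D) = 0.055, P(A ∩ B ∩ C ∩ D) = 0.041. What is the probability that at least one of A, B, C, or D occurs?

Apply inclusion-exclusion:
P(A ∪ B ∪ C ∪ D) = 0.356 + 0.420 + 0.421 + 0.322 − 0.179 − 0.138 − 0.105 − 0.154 − 0.114 − 0.149 + 0.065 + 0.062 + 0.052 + 0.055 − 0.041 = 0.873

0.873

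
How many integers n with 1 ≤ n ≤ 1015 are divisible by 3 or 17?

378

Apply inclusion-exclusion:
338 + 59 − 19 = 378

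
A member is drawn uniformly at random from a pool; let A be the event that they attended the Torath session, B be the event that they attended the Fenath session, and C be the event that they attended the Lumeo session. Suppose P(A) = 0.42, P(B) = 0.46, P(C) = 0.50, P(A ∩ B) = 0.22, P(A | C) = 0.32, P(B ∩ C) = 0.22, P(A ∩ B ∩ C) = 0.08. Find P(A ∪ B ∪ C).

0.86

P(A ∩ C) = P(C)·P(A|C) = 0.50 × 0.32 = 0.16
P(A ∪ B ∪ C) = 0.42 + 0.46 + 0.50 − 0.22 − 0.16 − 0.22 + 0.08 = 0.86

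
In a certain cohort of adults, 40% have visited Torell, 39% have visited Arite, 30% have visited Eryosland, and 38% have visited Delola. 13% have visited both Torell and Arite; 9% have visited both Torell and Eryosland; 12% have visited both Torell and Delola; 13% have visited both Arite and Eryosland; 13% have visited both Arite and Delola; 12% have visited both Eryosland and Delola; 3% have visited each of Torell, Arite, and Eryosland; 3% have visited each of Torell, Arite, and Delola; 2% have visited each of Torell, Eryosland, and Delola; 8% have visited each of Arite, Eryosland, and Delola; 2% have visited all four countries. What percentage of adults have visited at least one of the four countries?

89%

Using inclusion–exclusion:
P(union) = 40 + 39 + 30 + 38 − 13 − 9 − 12 − 13 − 13 − 12 + 3 + 3 + 2 + 8 − 2 = 89%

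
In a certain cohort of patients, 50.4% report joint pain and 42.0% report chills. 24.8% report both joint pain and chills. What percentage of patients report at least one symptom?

67.6%

Apply inclusion-exclusion:
P(at least one) = 50.4 + 42.0 − 24.8 = 67.6%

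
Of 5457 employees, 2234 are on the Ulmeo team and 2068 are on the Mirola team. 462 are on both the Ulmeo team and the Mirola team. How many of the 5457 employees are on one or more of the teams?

3840

Using inclusion–exclusion:
N(≥1) = 2234 + 2068 − 462 = 3840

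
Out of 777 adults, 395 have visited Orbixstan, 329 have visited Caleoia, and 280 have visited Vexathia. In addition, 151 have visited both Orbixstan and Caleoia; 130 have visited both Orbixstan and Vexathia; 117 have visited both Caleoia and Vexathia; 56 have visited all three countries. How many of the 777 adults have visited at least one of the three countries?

662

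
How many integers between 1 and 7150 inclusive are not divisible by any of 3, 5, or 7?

3268

Using inclusion–exclusion:
floor(7150/3) + floor(7150/5) + floor(7150/7) − floor(7150/15) − floor(7150/21) − floor(7150/35) + floor(7150/105) = 2383 + 1430 + 1021 − 476 − 340 − 204 + 68 = 3882
7150 − 3882 = 3268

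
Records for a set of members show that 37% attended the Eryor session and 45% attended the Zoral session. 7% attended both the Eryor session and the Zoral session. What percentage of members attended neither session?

Inclusion–exclusion gives
P(at least one) = 37 + 45 − 7 = 75%
P(none) = 100% − 75% = 25%

25%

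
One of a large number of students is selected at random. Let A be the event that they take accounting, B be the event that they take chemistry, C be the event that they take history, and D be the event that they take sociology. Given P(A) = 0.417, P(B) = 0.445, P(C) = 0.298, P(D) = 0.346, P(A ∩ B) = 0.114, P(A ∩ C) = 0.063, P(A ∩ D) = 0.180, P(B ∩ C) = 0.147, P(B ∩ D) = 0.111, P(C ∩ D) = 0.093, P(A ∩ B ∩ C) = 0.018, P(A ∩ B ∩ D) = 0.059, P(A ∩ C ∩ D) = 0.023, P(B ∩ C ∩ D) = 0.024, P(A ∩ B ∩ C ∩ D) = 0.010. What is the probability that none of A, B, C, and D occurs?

Using inclusion–exclusion:
P(A ∪ B ∪ C ∪ D) = 0.417 + 0.445 + 0.298 + 0.346 − 0.114 − 0.063 − 0.180 − 0.147 − 0.111 − 0.093 + 0.018 + 0.059 + 0.023 + 0.024 − 0.010 = 0.912
P(none) = 1 − 0.912 = 0.088

0.088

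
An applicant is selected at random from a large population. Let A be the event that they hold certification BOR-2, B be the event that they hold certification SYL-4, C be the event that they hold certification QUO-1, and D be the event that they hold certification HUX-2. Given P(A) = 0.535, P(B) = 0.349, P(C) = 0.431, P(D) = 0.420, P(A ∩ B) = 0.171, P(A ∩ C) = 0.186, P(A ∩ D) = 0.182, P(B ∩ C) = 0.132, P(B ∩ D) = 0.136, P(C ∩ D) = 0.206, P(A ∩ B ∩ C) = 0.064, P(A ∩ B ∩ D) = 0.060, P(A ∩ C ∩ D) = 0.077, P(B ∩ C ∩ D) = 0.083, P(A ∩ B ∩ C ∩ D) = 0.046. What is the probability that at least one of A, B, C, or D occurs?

P(A ∪ B ∪ C ∪ D) = 0.535 + 0.349 + 0.431 + 0.420 − 0.171 − 0.186 − 0.182 − 0.132 − 0.136 − 0.206 + 0.064 + 0.060 + 0.077 + 0.083 − 0.046 = 0.960

0.960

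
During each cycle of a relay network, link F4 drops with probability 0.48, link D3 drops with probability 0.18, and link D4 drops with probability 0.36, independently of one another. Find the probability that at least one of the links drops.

P(none) = (1 − 0.48) × (1 − 0.18) × (1 − 0.36) = 0.52 × 0.82 × 0.64 = 0.272896
P(at least one) = 1 − 0.272896 = 0.727104

0.727104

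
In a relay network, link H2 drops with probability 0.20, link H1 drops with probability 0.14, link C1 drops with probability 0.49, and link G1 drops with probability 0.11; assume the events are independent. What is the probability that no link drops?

Independence gives P(none) = ∏(1 − pᵢ).
P(none) = (1 − 0.20) × (1 − 0.14) × (1 − 0.49) × (1 − 0.11) = 0.80 × 0.86 × 0.51 × 0.89 = 0.3122832

0.3122832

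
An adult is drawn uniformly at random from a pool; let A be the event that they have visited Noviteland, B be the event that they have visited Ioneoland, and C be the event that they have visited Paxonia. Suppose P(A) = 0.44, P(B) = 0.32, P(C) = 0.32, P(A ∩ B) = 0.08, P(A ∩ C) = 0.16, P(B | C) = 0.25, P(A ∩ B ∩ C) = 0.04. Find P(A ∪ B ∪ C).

P(B ∩ C) = P(C)·P(B|C) = 0.32 × 0.25 = 0.08
Apply inclusion-exclusion:
P(A ∪ B ∪ C) = 0.44 + 0.32 + 0.32 − 0.08 − 0.16 − 0.08 + 0.04 = 0.80

0.80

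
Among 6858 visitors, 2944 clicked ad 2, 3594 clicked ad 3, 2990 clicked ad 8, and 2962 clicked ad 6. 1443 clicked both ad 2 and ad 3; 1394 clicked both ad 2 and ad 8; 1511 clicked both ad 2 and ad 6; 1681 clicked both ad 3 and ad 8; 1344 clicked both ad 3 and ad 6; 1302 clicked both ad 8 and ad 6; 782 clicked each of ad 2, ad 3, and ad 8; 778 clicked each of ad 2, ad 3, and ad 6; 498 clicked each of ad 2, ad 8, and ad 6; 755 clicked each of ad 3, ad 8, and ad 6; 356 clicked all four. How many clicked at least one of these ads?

Inclusion–exclusion gives
|at least one| = 2944 + 3594 + 2990 + 2962 − 1443 − 1394 − 1511 − 1681 − 1344 − 1302 + 782 + 778 + 498 + 755 − 356 = 6272

6272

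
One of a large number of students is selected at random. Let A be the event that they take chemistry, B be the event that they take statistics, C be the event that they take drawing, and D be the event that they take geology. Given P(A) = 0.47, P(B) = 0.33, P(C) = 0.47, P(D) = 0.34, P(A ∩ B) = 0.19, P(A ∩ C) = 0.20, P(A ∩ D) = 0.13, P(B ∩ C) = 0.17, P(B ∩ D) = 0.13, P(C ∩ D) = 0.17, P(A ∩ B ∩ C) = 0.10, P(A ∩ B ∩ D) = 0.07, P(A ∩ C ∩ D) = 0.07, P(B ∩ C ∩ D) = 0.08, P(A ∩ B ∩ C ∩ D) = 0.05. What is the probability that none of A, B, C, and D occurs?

P(A ∪ B ∪ C ∪ D) = 0.47 + 0.33 + 0.47 + 0.34 − 0.19 − 0.20 − 0.13 − 0.17 − 0.13 − 0.17 + 0.10 + 0.07 + 0.07 + 0.08 − 0.05 = 0.89
P(none) = 1 − 0.89 = 0.11

0.11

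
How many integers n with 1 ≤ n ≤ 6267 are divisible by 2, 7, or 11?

By inclusion–exclusion:
⌊6267/2⌋ + ⌊6267/7⌋ + ⌊6267/11⌋ − ⌊6267/14⌋ − ⌊6267/22⌋ − ⌊6267/77⌋ + ⌊6267/154⌋ = 3133 + 895 + 569 − 447 − 284 − 81 + 40 = 3825

3825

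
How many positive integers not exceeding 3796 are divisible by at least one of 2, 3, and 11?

By inclusion–exclusion:
1898 + 1265 + 345 − 632 − 172 − 115 + 57 = 2646

2646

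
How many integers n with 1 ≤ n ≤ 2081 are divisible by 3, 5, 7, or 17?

By inclusion–exclusion:
floor(2081/3) + floor(2081/5) + floor(2081/7) + floor(2081/17) − floor(2081/15) − floor(2081/21) − floor(2081/51) − floor(2081/35) − floor(2081/85) − floor(2081/119) + floor(2081/105) + floor(2081/255) + floor(2081/357) + floor(2081/595) − floor(2081/1785) = 693 + 416 + 297 + 122 − 138 − 99 − 40 − 59 − 24 − 17 + 19 + 8 + 5 + 3 − 1 = 1185

1185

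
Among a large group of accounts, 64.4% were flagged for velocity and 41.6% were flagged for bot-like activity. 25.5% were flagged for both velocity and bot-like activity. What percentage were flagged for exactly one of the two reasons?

Using the inclusion–exclusion count for exactly one event:
P(exactly one) = 64.4 + 41.6 − 2·25.5 = 55.0%

55.0%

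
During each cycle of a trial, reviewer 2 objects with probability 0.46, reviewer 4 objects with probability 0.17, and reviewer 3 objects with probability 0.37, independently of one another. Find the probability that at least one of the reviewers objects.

0.717634

P(none) = (1 − 0.46) × (1 − 0.17) × (1 − 0.37) = 0.54 × 0.83 × 0.63 = 0.282366
P(at least one) = 1 − 0.282366 = 0.717634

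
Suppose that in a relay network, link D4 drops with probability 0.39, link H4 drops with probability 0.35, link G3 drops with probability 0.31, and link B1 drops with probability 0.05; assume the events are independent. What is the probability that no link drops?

0.25990575

P(none) = (1 − 0.39) × (1 − 0.35) × (1 − 0.31) × (1 − 0.05) = 0.61 × 0.65 × 0.69 × 0.95 = 0.25990575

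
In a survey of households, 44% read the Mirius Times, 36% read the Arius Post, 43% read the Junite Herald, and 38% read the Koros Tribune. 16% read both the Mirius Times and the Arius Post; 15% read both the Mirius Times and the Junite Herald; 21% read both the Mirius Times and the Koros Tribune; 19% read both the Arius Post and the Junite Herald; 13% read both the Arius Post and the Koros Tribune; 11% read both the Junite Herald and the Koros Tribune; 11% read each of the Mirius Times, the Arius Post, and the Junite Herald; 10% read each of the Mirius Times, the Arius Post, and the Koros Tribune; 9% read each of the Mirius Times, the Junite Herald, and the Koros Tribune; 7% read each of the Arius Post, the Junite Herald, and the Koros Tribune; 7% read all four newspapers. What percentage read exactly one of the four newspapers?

54%

By inclusion–exclusion (exactly-one form):
P(exactly one) = 44 + 36 + 43 + 38 − 2·16 − 2·15 − 2·21 − 2·19 − 2·13 − 2·11 + 3·11 + 3·10 + 3·9 + 3·7 − 4·7 = 54%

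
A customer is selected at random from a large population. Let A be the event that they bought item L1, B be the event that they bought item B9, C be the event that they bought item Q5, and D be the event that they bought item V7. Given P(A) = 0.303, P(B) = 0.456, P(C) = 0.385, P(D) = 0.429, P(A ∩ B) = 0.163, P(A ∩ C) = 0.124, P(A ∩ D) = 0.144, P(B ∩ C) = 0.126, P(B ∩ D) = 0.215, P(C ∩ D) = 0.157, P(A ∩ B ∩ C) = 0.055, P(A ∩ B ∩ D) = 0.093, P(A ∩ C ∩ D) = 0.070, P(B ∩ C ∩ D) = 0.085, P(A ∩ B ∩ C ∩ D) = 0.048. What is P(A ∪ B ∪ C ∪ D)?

P(A ∪ B ∪ C ∪ D) = 0.303 + 0.456 + 0.385 + 0.429 − 0.163 − 0.124 − 0.144 − 0.126 − 0.215 − 0.157 + 0.055 + 0.093 + 0.070 + 0.085 − 0.048 = 0.899

0.899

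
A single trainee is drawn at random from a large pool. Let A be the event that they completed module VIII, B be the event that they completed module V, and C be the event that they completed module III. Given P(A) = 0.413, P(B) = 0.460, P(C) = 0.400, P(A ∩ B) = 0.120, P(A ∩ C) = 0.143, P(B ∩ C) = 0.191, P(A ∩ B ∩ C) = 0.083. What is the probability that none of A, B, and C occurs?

0.098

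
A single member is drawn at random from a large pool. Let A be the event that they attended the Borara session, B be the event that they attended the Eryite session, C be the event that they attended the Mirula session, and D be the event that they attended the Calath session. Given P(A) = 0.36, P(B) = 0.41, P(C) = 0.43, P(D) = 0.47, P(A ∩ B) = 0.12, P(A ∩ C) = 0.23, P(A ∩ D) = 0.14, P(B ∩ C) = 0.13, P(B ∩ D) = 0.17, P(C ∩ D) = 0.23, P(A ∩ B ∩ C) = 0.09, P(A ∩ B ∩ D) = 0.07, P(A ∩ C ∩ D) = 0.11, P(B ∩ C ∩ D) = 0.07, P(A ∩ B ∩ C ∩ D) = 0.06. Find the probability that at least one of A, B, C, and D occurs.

By inclusion–exclusion:
P(A ∪ B ∪ C ∪ D) = 0.36 + 0.41 + 0.43 + 0.47 − 0.12 − 0.23 − 0.14 − 0.13 − 0.17 − 0.23 + 0.09 + 0.07 + 0.11 + 0.07 − 0.06 = 0.93

0.93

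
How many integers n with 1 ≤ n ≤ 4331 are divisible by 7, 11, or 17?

1153

618 + 393 + 254 − 56 − 36 − 23 + 3 = 1153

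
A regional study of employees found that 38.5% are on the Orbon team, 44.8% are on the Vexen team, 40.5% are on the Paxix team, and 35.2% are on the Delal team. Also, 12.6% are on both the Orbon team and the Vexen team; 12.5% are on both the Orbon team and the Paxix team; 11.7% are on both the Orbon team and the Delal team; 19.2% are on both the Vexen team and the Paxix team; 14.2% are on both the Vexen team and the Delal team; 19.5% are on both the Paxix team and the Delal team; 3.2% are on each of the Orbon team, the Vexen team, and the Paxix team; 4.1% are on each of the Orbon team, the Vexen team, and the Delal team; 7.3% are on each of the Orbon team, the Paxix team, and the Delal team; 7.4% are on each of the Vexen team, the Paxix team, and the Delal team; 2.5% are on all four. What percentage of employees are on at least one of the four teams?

88.8%

By inclusion-exclusion,
P(≥1) = 38.5 + 44.8 + 40.5 + 35.2 − 12.6 − 12.5 − 11.7 − 19.2 − 14.2 − 19.5 + 3.2 + 4.1 + 7.3 + 7.4 − 2.5 = 88.8%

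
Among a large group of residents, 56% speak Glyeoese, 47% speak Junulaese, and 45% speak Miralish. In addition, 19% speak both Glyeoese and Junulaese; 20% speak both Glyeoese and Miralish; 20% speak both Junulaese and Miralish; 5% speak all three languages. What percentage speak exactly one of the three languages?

By inclusion–exclusion (exactly-one form):
P(exactly one) = 56 + 47 + 45 − 2·19 − 2·20 − 2·20 + 3·5 = 45%

45%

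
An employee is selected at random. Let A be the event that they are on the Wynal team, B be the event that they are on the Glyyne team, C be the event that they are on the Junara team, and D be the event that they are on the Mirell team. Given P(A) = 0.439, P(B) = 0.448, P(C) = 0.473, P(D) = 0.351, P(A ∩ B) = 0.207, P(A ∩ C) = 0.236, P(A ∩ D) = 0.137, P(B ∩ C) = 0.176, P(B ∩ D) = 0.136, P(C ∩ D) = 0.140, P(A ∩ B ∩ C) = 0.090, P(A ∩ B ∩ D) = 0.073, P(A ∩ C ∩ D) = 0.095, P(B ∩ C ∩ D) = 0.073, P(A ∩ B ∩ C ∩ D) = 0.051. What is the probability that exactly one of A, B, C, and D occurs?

P(exactly one) = 0.439 + 0.448 + 0.473 + 0.351 − 2·0.207 − 2·0.236 − 2·0.137 − 2·0.176 − 2·0.136 − 2·0.140 + 3·0.090 + 3·0.073 + 3·0.095 + 3·0.073 − 4·0.051 = 0.436

0.436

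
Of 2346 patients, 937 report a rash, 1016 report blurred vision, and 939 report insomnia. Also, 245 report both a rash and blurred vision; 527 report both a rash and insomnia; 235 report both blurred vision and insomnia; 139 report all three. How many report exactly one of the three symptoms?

Using the inclusion–exclusion count for exactly one event:
|exactly one| = 937 + 1016 + 939 − 2·245 − 2·527 − 2·235 + 3·139 = 1295

1295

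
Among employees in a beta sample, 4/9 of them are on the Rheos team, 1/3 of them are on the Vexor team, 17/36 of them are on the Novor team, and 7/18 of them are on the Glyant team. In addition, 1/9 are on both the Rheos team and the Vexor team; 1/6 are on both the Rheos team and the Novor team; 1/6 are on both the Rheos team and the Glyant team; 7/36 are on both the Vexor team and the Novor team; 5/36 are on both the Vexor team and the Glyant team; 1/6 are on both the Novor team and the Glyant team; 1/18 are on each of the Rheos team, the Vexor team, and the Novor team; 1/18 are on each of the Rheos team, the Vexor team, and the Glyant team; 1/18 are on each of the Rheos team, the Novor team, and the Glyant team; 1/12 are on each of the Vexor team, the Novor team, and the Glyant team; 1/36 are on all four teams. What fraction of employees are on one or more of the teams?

P(≥1) = 4/9 + 1/3 + 17/36 + 7/18 − 1/9 − 1/6 − 1/6 − 7/36 − 5/36 − 1/6 + 1/18 + 1/18 + 1/18 + 1/12 − 1/36 = 11/12

11/12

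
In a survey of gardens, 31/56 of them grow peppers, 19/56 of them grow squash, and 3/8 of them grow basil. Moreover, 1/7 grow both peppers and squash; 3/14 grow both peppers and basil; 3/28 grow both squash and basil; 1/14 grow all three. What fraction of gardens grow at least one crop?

7/8

By inclusion–exclusion:
P(union) = 31/56 + 19/56 + 3/8 − 1/7 − 3/14 − 3/28 + 1/14 = 7/8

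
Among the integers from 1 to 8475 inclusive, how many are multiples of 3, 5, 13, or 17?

4547

floor(8475/3) + floor(8475/5) + floor(8475/13) + floor(8475/17) − floor(8475/15) − floor(8475/39) − floor(8475/51) − floor(8475/65) − floor(8475/85) − floor(8475/221) + floor(8475/195) + floor(8475/255) + floor(8475/663) + floor(8475/1105) − floor(8475/3315) = 2825 + 1695 + 651 + 498 − 565 − 217 − 166 − 130 − 99 − 38 + 43 + 33 + 12 + 7 − 2 = 4547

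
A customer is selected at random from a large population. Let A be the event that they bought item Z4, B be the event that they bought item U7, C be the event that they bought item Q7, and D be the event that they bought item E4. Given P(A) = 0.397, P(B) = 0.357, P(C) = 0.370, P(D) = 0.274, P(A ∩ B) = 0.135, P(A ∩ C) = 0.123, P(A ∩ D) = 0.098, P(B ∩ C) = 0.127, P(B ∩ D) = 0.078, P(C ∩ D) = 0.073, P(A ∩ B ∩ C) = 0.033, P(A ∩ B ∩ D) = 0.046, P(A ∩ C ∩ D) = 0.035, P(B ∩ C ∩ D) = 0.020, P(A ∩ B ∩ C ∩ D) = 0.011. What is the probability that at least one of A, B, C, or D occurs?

By inclusion-exclusion,
P(A ∪ B ∪ C ∪ D) = 0.397 + 0.357 + 0.370 + 0.274 − 0.135 − 0.123 − 0.098 − 0.127 − 0.078 − 0.073 + 0.033 + 0.046 + 0.035 + 0.020 − 0.011 = 0.887

0.887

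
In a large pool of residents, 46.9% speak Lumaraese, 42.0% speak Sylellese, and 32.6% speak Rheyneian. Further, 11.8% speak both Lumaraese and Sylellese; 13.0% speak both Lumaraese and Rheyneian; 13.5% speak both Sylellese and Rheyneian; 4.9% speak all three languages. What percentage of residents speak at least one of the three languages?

88.1%

P(≥1) = 46.9 + 42.0 + 32.6 − 11.8 − 13.0 − 13.5 + 4.9 = 88.1%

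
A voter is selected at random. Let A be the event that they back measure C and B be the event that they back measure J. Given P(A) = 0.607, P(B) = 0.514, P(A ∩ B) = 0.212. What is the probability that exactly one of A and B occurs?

P(exactly one) = 0.607 + 0.514 − 2·0.212 = 0.697

0.697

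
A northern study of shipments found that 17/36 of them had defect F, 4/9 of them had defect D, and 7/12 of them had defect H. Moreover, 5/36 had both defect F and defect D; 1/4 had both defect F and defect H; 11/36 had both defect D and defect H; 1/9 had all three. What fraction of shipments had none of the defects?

P(at least one) = 17/36 + 4/9 + 7/12 − 5/36 − 1/4 − 11/36 + 1/9 = 11/12
P(none) = 1 − 11/12 = 1/12

1/12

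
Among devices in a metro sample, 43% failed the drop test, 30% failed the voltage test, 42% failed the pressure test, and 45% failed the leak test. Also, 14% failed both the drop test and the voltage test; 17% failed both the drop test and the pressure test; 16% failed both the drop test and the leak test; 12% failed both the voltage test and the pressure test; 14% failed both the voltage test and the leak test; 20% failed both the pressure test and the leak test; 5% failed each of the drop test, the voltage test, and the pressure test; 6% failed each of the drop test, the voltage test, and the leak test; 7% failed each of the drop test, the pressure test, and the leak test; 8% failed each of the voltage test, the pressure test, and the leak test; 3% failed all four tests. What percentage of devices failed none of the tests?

10%

Inclusion–exclusion gives
P(at least one) = 43 + 30 + 42 + 45 − 14 − 17 − 16 − 12 − 14 − 20 + 5 + 6 + 7 + 8 − 3 = 90%
P(none) = 100% − 90% = 10%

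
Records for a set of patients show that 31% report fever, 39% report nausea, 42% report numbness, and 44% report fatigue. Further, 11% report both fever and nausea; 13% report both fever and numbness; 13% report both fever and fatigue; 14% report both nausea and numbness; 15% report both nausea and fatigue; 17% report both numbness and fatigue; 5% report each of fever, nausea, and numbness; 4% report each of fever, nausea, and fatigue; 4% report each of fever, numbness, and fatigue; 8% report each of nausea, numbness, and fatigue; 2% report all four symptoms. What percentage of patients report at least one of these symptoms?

P(≥1) = 31 + 39 + 42 + 44 − 11 − 13 − 13 − 14 − 15 − 17 + 5 + 4 + 4 + 8 − 2 = 92%

92%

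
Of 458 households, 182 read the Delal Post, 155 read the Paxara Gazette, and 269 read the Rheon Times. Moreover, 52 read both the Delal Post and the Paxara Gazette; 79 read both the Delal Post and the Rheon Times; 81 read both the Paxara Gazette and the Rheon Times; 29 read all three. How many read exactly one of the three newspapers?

|exactly one| = 182 + 155 + 269 − 2·52 − 2·79 − 2·81 + 3·29 = 269

269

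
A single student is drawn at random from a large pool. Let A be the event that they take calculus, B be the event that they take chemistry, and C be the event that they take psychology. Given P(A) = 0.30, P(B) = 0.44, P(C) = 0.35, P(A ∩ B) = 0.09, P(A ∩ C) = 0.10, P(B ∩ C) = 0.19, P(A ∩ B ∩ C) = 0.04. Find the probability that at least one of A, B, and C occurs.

Apply inclusion-exclusion:
P(A ∪ B ∪ C) = 0.30 + 0.44 + 0.35 − 0.09 − 0.10 − 0.19 + 0.04 = 0.75

0.75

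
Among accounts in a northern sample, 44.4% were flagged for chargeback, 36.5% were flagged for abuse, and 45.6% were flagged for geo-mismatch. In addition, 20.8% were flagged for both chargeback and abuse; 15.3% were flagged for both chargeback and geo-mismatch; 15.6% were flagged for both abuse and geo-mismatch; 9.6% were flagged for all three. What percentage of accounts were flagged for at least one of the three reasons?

84.4%

Using inclusion–exclusion:
P(union) = 44.4 + 36.5 + 45.6 − 20.8 − 15.3 − 15.6 + 9.6 = 84.4%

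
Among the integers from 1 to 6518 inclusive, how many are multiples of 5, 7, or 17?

Apply inclusion-exclusion:
⌊6518/5⌋ + ⌊6518/7⌋ + ⌊6518/17⌋ − ⌊6518/35⌋ − ⌊6518/85⌋ − ⌊6518/119⌋ + ⌊6518/595⌋ = 1303 + 931 + 383 − 186 − 76 − 54 + 10 = 2311

2311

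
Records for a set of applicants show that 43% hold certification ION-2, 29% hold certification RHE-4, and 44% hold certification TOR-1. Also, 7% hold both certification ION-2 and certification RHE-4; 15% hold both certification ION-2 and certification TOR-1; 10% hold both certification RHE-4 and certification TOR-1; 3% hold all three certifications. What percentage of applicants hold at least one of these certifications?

By inclusion-exclusion,
P(at least one) = 43 + 29 + 44 − 7 − 15 − 10 + 3 = 87%

87%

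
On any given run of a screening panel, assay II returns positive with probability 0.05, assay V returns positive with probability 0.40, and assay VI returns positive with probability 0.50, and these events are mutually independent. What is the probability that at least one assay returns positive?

P(none) = (1 − 0.05) × (1 − 0.40) × (1 − 0.50) = 0.95 × 0.60 × 0.50 = 0.285
P(at least one) = 1 − 0.285 = 0.715

0.715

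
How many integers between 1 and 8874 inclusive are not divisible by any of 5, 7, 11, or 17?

⌊8874/5⌋ + ⌊8874/7⌋ + ⌊8874/11⌋ + ⌊8874/17⌋ − ⌊8874/35⌋ − ⌊8874/55⌋ − ⌊8874/85⌋ − ⌊8874/77⌋ − ⌊8874/119⌋ − ⌊8874/187⌋ + ⌊8874/385⌋ + ⌊8874/595⌋ + ⌊8874/935⌋ + ⌊8874/1309⌋ − ⌊8874/6545⌋ = 1774 + 1267 + 806 + 522 − 253 − 161 − 104 − 115 − 74 − 47 + 23 + 14 + 9 + 6 − 1 = 3666
8874 − 3666 = 5208

5208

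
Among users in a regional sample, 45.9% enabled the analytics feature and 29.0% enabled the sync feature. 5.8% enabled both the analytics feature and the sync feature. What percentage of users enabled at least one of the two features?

P(≥1) = 45.9 + 29.0 − 5.8 = 69.1%

69.1%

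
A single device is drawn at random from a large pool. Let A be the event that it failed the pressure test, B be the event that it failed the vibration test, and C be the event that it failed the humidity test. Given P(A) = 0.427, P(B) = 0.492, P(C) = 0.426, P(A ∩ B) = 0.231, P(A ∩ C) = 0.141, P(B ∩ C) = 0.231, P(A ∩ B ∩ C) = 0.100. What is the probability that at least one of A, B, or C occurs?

P(A ∪ B ∪ C) = 0.427 + 0.492 + 0.426 − 0.231 − 0.141 − 0.231 + 0.100 = 0.842

0.842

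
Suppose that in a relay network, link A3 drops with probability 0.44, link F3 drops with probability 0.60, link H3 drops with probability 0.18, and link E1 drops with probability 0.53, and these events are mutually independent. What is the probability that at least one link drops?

Since the events are independent, P(none) is the product of the individual non-occurrence probabilities.
P(none) = (1 − 0.44) × (1 − 0.60) × (1 − 0.18) × (1 − 0.53) = 0.56 × 0.40 × 0.82 × 0.47 = 0.0863296
P(at least one) = 1 − 0.0863296 = 0.9136704

0.9136704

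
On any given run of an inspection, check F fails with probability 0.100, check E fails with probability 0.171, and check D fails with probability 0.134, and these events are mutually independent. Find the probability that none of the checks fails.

0.6461226

P(none) = (1 − 0.100) × (1 − 0.171) × (1 − 0.134) = 0.900 × 0.829 × 0.866 = 0.6461226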